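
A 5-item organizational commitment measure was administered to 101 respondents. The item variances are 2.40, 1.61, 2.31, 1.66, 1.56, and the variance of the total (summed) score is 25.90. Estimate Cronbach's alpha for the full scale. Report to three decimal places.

α = 0.790

Σσ²ᵢ = 2.40 + 1.61 + 2.31 + 1.66 + 1.56 = 9.54
α = (k/(k−1))·(1 − Σσ²ᵢ/total variance) = (5/4)·(1 − 9.54/25.90) = 0.790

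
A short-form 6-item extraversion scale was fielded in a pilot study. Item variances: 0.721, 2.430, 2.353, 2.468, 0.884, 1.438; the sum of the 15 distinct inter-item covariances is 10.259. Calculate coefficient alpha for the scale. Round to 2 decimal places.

sum of item variances = 0.721 + 2.430 + 2.353 + 2.468 + 0.884 + 1.438 = 10.294
Sum of distinct covariances = 10.259
σ²_total = sum of item variances + 2·Σcov = 10.294 + 2 × 10.259 = 30.812
α = (6/5)·(1 − 10.294/30.812) = 0.80

α = 0.80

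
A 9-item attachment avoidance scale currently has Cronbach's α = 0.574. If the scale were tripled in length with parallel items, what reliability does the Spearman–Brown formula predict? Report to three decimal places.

Length factor m = 3
α' = m·α / (1 + (m−1)·α)
   = 3 × 0.574 / (1 + (3 − 1) × 0.574)
   = 1.7220 / 2.1480 = 0.802

predicted reliability = 0.802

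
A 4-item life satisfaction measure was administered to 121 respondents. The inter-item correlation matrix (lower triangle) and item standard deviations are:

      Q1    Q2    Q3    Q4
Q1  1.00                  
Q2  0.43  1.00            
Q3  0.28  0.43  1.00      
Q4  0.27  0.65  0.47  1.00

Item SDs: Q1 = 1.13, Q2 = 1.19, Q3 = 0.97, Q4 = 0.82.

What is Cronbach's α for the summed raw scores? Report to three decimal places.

Cronbach's α = 0.734

Σσ²ᵢ = 1.13² + 1.19² + 0.97² + 0.82² = 4.3063
Covariances σ_ij = r_ij · s_i · s_j:
  σ(Q1,Q2) = 0.43 × 1.13 × 1.19 = 0.5782
  σ(Q1,Q3) = 0.28 × 1.13 × 0.97 = 0.3069
  σ(Q1,Q4) = 0.27 × 1.13 × 0.82 = 0.2502
  σ(Q2,Q3) = 0.43 × 1.19 × 0.97 = 0.4963
  σ(Q2,Q4) = 0.65 × 1.19 × 0.82 = 0.6343
  σ(Q3,Q4) = 0.47 × 0.97 × 0.82 = 0.3738
σ²_T = Σσ²ᵢ + 2·Σσ_ij = 4.3063 + 2 × 2.6397 = 9.5857
α = (4/3)·(1 − 4.3063/9.5857) = 0.734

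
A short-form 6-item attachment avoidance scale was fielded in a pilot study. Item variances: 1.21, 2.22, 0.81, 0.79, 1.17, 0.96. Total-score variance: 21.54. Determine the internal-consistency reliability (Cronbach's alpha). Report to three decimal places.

Cronbach's alpha = 0.801

ΣVar(i) = 1.21 + 2.22 + 0.81 + 0.79 + 1.17 + 0.96 = 7.16
α = (k/(k−1))·(1 − ΣVar(i)/Var(T)) = (6/5)·(1 − 7.16/21.54) = 0.801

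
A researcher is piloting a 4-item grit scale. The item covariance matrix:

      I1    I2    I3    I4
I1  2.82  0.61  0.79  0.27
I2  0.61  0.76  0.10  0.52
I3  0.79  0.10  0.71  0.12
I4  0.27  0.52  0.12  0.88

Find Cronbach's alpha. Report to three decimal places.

Cronbach's alpha = 0.643

Σσᵢ² = 2.82 + 0.76 + 0.71 + 0.88 = 5.17
Σ_{i<j} σ_ij = 2.41
σ²_total = 5.17 + 2 × 2.41 = 9.99
α = (k/(k−1))·(1 − Σσᵢ²/σ²_total) = (4/3)·(1 − 5.17/9.99) = 0.643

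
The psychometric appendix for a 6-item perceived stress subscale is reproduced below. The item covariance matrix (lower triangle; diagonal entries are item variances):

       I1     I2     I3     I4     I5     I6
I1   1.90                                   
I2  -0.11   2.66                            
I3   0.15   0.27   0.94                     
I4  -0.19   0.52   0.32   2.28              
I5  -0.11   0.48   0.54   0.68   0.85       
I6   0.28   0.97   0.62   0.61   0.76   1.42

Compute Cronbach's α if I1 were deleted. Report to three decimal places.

Remaining items: I2, I3, I4, I5, I6 (k = 5).
Σσᵢ² = 2.66 + 0.94 + 2.28 + 0.85 + 1.42 = 8.15
Var(T) = 8.15 + 2 × 5.77 = 19.69
α (item deleted) = (5/4)·(1 − 8.15/19.69) = 0.733

α = 0.733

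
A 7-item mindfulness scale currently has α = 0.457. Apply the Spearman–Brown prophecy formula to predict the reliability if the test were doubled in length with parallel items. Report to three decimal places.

Length factor m = 2
α' = m·α / (1 + (m−1)·α)
   = 2 × 0.457 / (1 + (2 − 1) × 0.457)
   = 0.9140 / 1.4570 = 0.627

predicted reliability = 0.627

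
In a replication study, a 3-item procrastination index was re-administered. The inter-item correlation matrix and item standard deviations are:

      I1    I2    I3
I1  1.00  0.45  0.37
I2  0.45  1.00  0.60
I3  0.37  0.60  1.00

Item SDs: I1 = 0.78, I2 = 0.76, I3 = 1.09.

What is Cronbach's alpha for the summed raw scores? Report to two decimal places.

α = 0.71

Σσ²ᵢ = 0.78² + 0.76² + 1.09² = 2.3741
Covariances σ_ij = r_ij · s_i · s_j:
  σ(I1,I2) = 0.45 × 0.78 × 0.76 = 0.2668
  σ(I1,I3) = 0.37 × 0.78 × 1.09 = 0.3146
  σ(I2,I3) = 0.60 × 0.76 × 1.09 = 0.4970
σ²_T = Σσ²ᵢ + 2·Σσ_ij = 2.3741 + 2 × 1.0784 = 4.5309
α = (3/2)·(1 − 2.3741/4.5309) = 0.71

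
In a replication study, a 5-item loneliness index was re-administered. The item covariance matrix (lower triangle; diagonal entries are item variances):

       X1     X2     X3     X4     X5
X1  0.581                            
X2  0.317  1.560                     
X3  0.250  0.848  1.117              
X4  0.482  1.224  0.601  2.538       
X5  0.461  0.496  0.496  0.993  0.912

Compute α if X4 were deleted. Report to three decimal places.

α = 0.772

Remaining items: X1, X2, X3, X5 (k = 4).
sum of item variances = 0.581 + 1.560 + 1.117 + 0.912 = 4.170
total variance = 4.170 + 2 × 2.868 = 9.906
α (item deleted) = (4/3)·(1 − 4.170/9.906) = 0.772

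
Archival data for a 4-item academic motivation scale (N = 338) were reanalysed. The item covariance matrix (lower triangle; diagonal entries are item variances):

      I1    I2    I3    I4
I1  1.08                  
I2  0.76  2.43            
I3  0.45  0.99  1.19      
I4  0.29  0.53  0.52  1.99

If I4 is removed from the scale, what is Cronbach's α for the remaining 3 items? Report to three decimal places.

Remaining items: I1, I2, I3 (k = 3).
sum of item variances = 1.08 + 2.43 + 1.19 = 4.70
σ²_total = 4.70 + 2 × 2.20 = 9.10
α (item deleted) = (3/2)·(1 − 4.70/9.10) = 0.725

Cronbach's α = 0.725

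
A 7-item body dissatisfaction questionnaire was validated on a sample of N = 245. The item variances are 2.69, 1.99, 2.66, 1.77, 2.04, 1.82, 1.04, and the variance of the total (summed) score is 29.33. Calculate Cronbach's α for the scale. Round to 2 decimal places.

Cronbach's α = 0.61

ΣVar(i) = 2.69 + 1.99 + 2.66 + 1.77 + 2.04 + 1.82 + 1.04 = 14.01
α = (k/(k−1))·(1 − ΣVar(i)/total variance) = (7/6)·(1 − 14.01/29.33) = 0.61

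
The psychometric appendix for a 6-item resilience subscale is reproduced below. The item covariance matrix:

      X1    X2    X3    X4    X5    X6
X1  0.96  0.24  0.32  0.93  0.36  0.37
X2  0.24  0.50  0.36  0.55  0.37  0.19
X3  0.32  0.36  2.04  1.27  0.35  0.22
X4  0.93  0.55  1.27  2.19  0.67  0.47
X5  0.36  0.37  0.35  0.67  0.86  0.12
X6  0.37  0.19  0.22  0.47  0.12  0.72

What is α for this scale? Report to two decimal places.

α = 0.78

sum of item variances = 0.96 + 0.50 + 2.04 + 2.19 + 0.86 + 0.72 = 7.27
Sum of the distinct covariances = 6.79
Var(T) = 7.27 + 2 × 6.79 = 20.85
α = (k/(k−1))·(1 − sum of item variances/Var(T)) = (6/5)·(1 − 7.27/20.85) = 0.78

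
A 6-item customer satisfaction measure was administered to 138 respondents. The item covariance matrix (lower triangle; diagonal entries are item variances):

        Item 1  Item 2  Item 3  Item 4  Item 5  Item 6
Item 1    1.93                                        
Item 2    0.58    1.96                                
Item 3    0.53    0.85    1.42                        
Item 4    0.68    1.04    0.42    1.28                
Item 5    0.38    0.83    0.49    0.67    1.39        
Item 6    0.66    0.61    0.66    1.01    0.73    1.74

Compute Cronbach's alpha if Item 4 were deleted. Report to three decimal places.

Cronbach's alpha = 0.750

Remaining items: Item 1, Item 2, Item 3, Item 5, Item 6 (k = 5).
Σσ²ᵢ = 1.93 + 1.96 + 1.42 + 1.39 + 1.74 = 8.44
σ²_total = 8.44 + 2 × 6.32 = 21.08
α (item deleted) = (5/4)·(1 − 8.44/21.08) = 0.750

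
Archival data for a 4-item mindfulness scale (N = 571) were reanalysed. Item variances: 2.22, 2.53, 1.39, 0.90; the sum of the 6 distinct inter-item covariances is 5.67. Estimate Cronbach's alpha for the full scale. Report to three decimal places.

Σσ²ᵢ = 2.22 + 2.53 + 1.39 + 0.90 = 7.04
Sum of distinct covariances = 5.67
σ²_total = Σσ²ᵢ + 2·Σcov = 7.04 + 2 × 5.67 = 18.38
α = (4/3)·(1 − 7.04/18.38) = 0.823

α = 0.823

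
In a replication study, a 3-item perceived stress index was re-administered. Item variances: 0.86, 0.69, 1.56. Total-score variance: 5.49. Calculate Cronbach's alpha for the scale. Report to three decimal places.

ΣVar(i) = 0.86 + 0.69 + 1.56 = 3.11
α = (k/(k−1))·(1 − ΣVar(i)/σ²_T) = (3/2)·(1 − 3.11/5.49) = 0.650

α = 0.650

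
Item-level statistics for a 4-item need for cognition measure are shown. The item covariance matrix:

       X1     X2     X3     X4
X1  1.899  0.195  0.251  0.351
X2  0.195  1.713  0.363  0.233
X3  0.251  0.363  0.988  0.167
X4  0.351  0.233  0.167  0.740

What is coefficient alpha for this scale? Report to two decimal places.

α = 0.49

ΣVar(i) = 1.899 + 1.713 + 0.988 + 0.740 = 5.340
Σ_{i<j} σ_ij = 1.560
total variance = 5.340 + 2 × 1.560 = 8.460
α = (k/(k−1))·(1 − ΣVar(i)/total variance) = (4/3)·(1 − 5.340/8.460) = 0.49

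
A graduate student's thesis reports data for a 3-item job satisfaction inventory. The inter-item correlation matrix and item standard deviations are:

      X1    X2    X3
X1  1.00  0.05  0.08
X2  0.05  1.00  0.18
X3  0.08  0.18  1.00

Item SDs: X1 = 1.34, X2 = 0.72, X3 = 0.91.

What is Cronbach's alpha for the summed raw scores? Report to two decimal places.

Cronbach's alpha = 0.22

Σσ²ᵢ = 1.34² + 0.72² + 0.91² = 3.1421
Covariances σ_ij = r_ij · s_i · s_j:
  σ(X1,X2) = 0.05 × 1.34 × 0.72 = 0.0482
  σ(X1,X3) = 0.08 × 1.34 × 0.91 = 0.0976
  σ(X2,X3) = 0.18 × 0.72 × 0.91 = 0.1179
σ²_T = Σσ²ᵢ + 2·Σσ_ij = 3.1421 + 2 × 0.2637 = 3.6695
α = (3/2)·(1 − 3.1421/3.6695) = 0.22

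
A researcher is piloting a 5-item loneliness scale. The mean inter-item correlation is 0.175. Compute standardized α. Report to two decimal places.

Standardized α = k·r̄ / (1 + (k−1)·r̄) = 5 × 0.175 / (1 + 4 × 0.175)
  = 0.8750 / 1.7000 = 0.51

standardized α = 0.51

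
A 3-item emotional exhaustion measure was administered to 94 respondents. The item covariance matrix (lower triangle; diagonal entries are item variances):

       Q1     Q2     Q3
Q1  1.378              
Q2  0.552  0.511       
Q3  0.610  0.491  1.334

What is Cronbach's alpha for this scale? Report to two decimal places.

sum of item variances = 1.378 + 0.511 + 1.334 = 3.223
Sum of off-diagonal covariances = 1.653
total variance = 3.223 + 2 × 1.653 = 6.529
α = (k/(k−1))·(1 − sum of item variances/total variance) = (3/2)·(1 − 3.223/6.529) = 0.76

Cronbach's alpha = 0.76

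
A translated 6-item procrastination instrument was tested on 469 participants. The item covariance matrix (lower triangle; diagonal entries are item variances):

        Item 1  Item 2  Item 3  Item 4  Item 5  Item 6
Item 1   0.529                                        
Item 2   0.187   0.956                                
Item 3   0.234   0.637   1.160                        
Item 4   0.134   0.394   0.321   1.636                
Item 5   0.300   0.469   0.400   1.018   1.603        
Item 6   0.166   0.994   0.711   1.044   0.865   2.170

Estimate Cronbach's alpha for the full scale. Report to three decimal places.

ΣVar(i) = 0.529 + 0.956 + 1.160 + 1.636 + 1.603 + 2.170 = 8.054
Σ_{i<j} σ_ij = 7.874
Var(T) = 8.054 + 2 × 7.874 = 23.802
α = (k/(k−1))·(1 − ΣVar(i)/Var(T)) = (6/5)·(1 − 8.054/23.802) = 0.794

α = 0.794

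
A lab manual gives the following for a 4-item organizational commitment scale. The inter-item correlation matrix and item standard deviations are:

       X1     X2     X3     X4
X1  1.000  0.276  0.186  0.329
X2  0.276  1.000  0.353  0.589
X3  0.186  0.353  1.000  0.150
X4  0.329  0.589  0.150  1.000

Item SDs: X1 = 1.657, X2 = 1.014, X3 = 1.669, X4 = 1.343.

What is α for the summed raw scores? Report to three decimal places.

Σσ²ᵢ = 1.657² + 1.014² + 1.669² + 1.343² = 8.3631
Covariances σ_ij = r_ij · s_i · s_j:
  σ(X1,X2) = 0.276 × 1.657 × 1.014 = 0.4637
  σ(X1,X3) = 0.186 × 1.657 × 1.669 = 0.5144
  σ(X1,X4) = 0.329 × 1.657 × 1.343 = 0.7321
  σ(X2,X3) = 0.353 × 1.014 × 1.669 = 0.5974
  σ(X2,X4) = 0.589 × 1.014 × 1.343 = 0.8021
  σ(X3,X4) = 0.150 × 1.669 × 1.343 = 0.3362
σ²_T = Σσ²ᵢ + 2·Σσ_ij = 8.3631 + 2 × 3.4459 = 15.2549
α = (4/3)·(1 − 8.3631/15.2549) = 0.602

α = 0.602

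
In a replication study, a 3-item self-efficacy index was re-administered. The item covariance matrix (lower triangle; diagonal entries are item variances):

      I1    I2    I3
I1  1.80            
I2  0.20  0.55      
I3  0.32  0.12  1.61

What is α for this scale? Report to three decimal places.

α = 0.366

ΣVar(i) = 1.80 + 0.55 + 1.61 = 3.96
Sum of off-diagonal covariances = 0.64
σ²_total = 3.96 + 2 × 0.64 = 5.24
α = (k/(k−1))·(1 − ΣVar(i)/σ²_total) = (3/2)·(1 − 3.96/5.24) = 0.366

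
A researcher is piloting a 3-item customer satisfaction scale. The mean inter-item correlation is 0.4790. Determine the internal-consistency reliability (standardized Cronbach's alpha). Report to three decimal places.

α = 0.734

Standardized α = k·r̄ / (1 + (k−1)·r̄) = 3 × 0.4790 / (1 + 2 × 0.4790)
  = 1.4370 / 1.9580 = 0.734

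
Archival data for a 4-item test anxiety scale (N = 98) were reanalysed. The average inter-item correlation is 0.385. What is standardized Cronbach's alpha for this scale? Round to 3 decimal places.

α = 0.715

Standardized α = k·r̄ / (1 + (k−1)·r̄) = 4 × 0.385 / (1 + 3 × 0.385)
  = 1.5400 / 2.1550 = 0.715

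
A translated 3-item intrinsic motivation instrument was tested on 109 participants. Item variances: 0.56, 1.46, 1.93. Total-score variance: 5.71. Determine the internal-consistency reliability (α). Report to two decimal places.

α = 0.46

Σσ²ᵢ = 0.56 + 1.46 + 1.93 = 3.95
α = (k/(k−1))·(1 − Σσ²ᵢ/Var(T)) = (3/2)·(1 − 3.95/5.71) = 0.46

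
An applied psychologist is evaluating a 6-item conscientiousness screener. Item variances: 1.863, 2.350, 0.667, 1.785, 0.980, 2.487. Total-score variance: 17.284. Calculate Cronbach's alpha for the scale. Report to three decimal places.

sum of item variances = 1.863 + 2.350 + 0.667 + 1.785 + 0.980 + 2.487 = 10.132
α = (k/(k−1))·(1 − sum of item variances/σ²_total) = (6/5)·(1 − 10.132/17.284) = 0.497

Cronbach's alpha = 0.497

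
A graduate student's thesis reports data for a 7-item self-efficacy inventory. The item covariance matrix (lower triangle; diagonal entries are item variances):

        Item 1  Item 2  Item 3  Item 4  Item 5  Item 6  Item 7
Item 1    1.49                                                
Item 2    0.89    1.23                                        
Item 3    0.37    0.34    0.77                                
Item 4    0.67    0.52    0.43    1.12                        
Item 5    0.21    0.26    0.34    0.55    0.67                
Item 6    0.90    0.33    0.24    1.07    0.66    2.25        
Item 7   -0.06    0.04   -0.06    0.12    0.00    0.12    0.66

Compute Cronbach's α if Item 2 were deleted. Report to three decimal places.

Remaining items: Item 1, Item 3, Item 4, Item 5, Item 6, Item 7 (k = 6).
ΣVar(i) = 1.49 + 0.77 + 1.12 + 0.67 + 2.25 + 0.66 = 6.96
σ²_total = 6.96 + 2 × 5.56 = 18.08
α (item deleted) = (6/5)·(1 − 6.96/18.08) = 0.738

Cronbach's α = 0.738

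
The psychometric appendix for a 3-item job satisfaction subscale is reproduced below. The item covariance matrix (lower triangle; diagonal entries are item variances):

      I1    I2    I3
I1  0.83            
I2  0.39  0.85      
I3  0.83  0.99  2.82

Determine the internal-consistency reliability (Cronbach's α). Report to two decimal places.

sum of item variances = 0.83 + 0.85 + 2.82 = 4.50
Sum of the distinct covariances = 2.21
Var(T) = 4.50 + 2 × 2.21 = 8.92
α = (k/(k−1))·(1 − sum of item variances/Var(T)) = (3/2)·(1 − 4.50/8.92) = 0.74

α = 0.74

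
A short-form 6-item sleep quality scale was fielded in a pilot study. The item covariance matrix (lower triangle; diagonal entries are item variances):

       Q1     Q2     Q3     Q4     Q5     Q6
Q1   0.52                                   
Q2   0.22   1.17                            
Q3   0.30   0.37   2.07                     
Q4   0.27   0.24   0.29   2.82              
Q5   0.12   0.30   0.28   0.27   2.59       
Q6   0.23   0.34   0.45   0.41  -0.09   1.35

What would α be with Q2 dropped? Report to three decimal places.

α = 0.439

Remaining items: Q1, Q3, Q4, Q5, Q6 (k = 5).
Σσ²ᵢ = 0.52 + 2.07 + 2.82 + 2.59 + 1.35 = 9.35
total variance = 9.35 + 2 × 2.53 = 14.41
α (item deleted) = (5/4)·(1 − 9.35/14.41) = 0.439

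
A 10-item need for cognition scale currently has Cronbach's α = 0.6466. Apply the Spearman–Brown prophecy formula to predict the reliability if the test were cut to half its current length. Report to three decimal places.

Length factor m = 1/2
α' = m·α / (1 − (1−m)·α)
   = 1/2 × 0.6466 / (1 − (1 − 1/2) × 0.6466)
   = 0.3233 / 0.6767 = 0.478

predicted reliability = 0.478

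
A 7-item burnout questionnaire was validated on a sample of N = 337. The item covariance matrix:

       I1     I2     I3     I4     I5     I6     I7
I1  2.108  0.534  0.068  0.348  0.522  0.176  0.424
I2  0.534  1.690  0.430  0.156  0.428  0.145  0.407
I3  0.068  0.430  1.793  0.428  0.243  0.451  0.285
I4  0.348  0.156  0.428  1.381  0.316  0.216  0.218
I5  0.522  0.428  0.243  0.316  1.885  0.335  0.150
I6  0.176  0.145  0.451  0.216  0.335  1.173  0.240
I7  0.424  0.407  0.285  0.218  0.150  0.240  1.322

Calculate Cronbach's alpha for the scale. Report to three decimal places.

Cronbach's alpha = 0.624

Σσᵢ² = 2.108 + 1.690 + 1.793 + 1.381 + 1.885 + 1.173 + 1.322 = 11.352
Sum of off-diagonal covariances = 6.520
total variance = 11.352 + 2 × 6.520 = 24.392
α = (k/(k−1))·(1 − Σσᵢ²/total variance) = (7/6)·(1 − 11.352/24.392) = 0.624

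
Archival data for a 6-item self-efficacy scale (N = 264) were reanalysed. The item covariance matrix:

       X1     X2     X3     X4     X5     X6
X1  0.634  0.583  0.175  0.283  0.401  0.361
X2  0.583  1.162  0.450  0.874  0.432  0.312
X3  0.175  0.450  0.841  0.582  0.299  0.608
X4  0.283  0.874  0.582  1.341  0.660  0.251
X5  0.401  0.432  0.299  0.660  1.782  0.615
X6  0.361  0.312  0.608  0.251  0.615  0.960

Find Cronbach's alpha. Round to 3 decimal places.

α = 0.806

ΣVar(i) = 0.634 + 1.162 + 0.841 + 1.341 + 1.782 + 0.960 = 6.720
Sum of off-diagonal covariances = 6.886
σ²_T = 6.720 + 2 × 6.886 = 20.492
α = (k/(k−1))·(1 − ΣVar(i)/σ²_T) = (6/5)·(1 − 6.720/20.492) = 0.806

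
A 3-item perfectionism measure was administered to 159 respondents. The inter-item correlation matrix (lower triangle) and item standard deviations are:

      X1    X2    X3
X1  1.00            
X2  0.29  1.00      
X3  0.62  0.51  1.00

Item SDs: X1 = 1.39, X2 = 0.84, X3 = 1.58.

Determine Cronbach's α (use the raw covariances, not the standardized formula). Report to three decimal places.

Cronbach's α = 0.721

Σσ²ᵢ = 1.39² + 0.84² + 1.58² = 5.1341
Covariances σ_ij = r_ij · s_i · s_j:
  σ(X1,X2) = 0.29 × 1.39 × 0.84 = 0.3386
  σ(X1,X3) = 0.62 × 1.39 × 1.58 = 1.3616
  σ(X2,X3) = 0.51 × 0.84 × 1.58 = 0.6769
σ²_T = Σσ²ᵢ + 2·Σσ_ij = 5.1341 + 2 × 2.3771 = 9.8883
α = (3/2)·(1 − 5.1341/9.8883) = 0.721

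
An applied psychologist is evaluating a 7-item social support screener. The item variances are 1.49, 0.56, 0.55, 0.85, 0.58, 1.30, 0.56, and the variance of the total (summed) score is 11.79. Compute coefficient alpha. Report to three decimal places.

ΣVar(i) = 1.49 + 0.56 + 0.55 + 0.85 + 0.58 + 1.30 + 0.56 = 5.89
α = (k/(k−1))·(1 − ΣVar(i)/σ²_T) = (7/6)·(1 − 5.89/11.79) = 0.584

α = 0.584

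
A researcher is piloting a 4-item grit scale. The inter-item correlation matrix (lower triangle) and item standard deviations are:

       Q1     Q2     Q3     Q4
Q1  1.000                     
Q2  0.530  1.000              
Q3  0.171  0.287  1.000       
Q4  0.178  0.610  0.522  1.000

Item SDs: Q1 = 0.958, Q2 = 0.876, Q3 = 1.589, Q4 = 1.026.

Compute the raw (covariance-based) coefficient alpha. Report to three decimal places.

α = 0.673

Σσ²ᵢ = 0.958² + 0.876² + 1.589² + 1.026² = 5.2627
Covariances σ_ij = r_ij · s_i · s_j:
  σ(Q1,Q2) = 0.530 × 0.958 × 0.876 = 0.4448
  σ(Q1,Q3) = 0.171 × 0.958 × 1.589 = 0.2603
  σ(Q1,Q4) = 0.178 × 0.958 × 1.026 = 0.1750
  σ(Q2,Q3) = 0.287 × 0.876 × 1.589 = 0.3995
  σ(Q2,Q4) = 0.610 × 0.876 × 1.026 = 0.5483
  σ(Q3,Q4) = 0.522 × 1.589 × 1.026 = 0.8510
σ²_T = Σσ²ᵢ + 2·Σσ_ij = 5.2627 + 2 × 2.6789 = 10.6205
α = (4/3)·(1 − 5.2627/10.6205) = 0.673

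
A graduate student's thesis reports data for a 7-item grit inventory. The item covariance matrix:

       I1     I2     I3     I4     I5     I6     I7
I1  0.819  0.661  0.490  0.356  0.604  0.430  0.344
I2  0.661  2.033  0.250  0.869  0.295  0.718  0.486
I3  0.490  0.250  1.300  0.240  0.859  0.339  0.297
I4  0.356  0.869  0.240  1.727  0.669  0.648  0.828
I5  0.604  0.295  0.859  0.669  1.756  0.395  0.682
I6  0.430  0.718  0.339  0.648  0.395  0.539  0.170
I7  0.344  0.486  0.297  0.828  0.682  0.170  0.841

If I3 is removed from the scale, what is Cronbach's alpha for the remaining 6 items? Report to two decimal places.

Cronbach's alpha = 0.81

Remaining items: I1, I2, I4, I5, I6, I7 (k = 6).
ΣVar(i) = 0.819 + 2.033 + 1.727 + 1.756 + 0.539 + 0.841 = 7.715
σ²_total = 7.715 + 2 × 8.155 = 24.025
α (item deleted) = (6/5)·(1 − 7.715/24.025) = 0.81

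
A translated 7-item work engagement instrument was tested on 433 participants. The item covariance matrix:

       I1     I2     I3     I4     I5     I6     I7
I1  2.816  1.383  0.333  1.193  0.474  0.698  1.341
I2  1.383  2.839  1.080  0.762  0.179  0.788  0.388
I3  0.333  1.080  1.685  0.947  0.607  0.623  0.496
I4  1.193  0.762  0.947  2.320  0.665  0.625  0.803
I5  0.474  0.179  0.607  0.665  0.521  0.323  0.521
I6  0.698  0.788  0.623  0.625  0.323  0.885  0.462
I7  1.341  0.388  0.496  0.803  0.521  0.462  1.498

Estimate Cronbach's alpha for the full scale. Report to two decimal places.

Cronbach's alpha = 0.82

Σσ²ᵢ = 2.816 + 2.839 + 1.685 + 2.320 + 0.521 + 0.885 + 1.498 = 12.564
Σ_{i<j} σ_ij = 14.691
Var(T) = 12.564 + 2 × 14.691 = 41.946
α = (k/(k−1))·(1 − Σσ²ᵢ/Var(T)) = (7/6)·(1 − 12.564/41.946) = 0.82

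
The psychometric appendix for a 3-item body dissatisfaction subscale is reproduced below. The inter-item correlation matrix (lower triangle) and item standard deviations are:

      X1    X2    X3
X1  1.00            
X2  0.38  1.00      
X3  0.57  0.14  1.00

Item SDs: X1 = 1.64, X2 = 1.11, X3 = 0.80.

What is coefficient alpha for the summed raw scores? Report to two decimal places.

Σσ²ᵢ = 1.64² + 1.11² + 0.80² = 4.5617
Covariances σ_ij = r_ij · s_i · s_j:
  σ(X1,X2) = 0.38 × 1.64 × 1.11 = 0.6918
  σ(X1,X3) = 0.57 × 1.64 × 0.80 = 0.7478
  σ(X2,X3) = 0.14 × 1.11 × 0.80 = 0.1243
σ²_T = Σσ²ᵢ + 2·Σσ_ij = 4.5617 + 2 × 1.5639 = 7.6895
α = (3/2)·(1 − 4.5617/7.6895) = 0.61

coefficient alpha = 0.61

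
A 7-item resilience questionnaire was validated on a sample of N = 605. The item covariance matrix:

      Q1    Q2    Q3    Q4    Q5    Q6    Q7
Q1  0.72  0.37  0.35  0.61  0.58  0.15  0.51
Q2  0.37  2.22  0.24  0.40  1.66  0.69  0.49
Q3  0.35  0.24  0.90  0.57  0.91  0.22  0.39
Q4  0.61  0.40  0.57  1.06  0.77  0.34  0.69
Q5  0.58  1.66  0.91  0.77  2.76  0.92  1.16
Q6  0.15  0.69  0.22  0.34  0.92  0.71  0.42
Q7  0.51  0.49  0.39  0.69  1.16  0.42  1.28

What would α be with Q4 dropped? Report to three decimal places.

α = 0.814

Remaining items: Q1, Q2, Q3, Q5, Q6, Q7 (k = 6).
Σσᵢ² = 0.72 + 2.22 + 0.90 + 2.76 + 0.71 + 1.28 = 8.59
σ²_total = 8.59 + 2 × 9.06 = 26.71
α (item deleted) = (6/5)·(1 − 8.59/26.71) = 0.814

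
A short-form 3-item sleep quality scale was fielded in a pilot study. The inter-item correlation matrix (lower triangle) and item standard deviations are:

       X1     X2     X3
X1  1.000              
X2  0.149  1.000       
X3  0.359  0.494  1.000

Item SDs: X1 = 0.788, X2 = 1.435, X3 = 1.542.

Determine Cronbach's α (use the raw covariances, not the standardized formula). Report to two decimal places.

α = 0.60

Σσ²ᵢ = 0.788² + 1.435² + 1.542² = 5.0579
Covariances σ_ij = r_ij · s_i · s_j:
  σ(X1,X2) = 0.149 × 0.788 × 1.435 = 0.1685
  σ(X1,X3) = 0.359 × 0.788 × 1.542 = 0.4362
  σ(X2,X3) = 0.494 × 1.435 × 1.542 = 1.0931
σ²_T = Σσ²ᵢ + 2·Σσ_ij = 5.0579 + 2 × 1.6978 = 8.4535
α = (3/2)·(1 − 5.0579/8.4535) = 0.60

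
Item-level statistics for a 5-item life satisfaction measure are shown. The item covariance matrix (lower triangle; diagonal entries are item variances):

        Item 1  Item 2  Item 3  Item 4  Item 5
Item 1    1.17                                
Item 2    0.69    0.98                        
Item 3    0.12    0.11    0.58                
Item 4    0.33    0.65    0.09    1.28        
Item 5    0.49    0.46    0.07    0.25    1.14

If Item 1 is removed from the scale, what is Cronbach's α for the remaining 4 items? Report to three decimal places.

Remaining items: Item 2, Item 3, Item 4, Item 5 (k = 4).
Σσᵢ² = 0.98 + 0.58 + 1.28 + 1.14 = 3.98
σ²_total = 3.98 + 2 × 1.63 = 7.24
α (item deleted) = (4/3)·(1 − 3.98/7.24) = 0.600

Cronbach's α = 0.600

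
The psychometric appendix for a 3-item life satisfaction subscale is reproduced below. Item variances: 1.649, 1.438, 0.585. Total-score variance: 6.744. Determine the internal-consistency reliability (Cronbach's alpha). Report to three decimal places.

ΣVar(i) = 1.649 + 1.438 + 0.585 = 3.672
α = (k/(k−1))·(1 − ΣVar(i)/Var(T)) = (3/2)·(1 − 3.672/6.744) = 0.683

α = 0.683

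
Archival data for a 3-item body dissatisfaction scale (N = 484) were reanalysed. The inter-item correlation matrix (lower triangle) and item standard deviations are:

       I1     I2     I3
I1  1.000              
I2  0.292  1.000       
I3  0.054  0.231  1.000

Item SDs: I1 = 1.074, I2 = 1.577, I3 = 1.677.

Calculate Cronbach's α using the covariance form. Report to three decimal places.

Σσ²ᵢ = 1.074² + 1.577² + 1.677² = 6.4527
Covariances σ_ij = r_ij · s_i · s_j:
  σ(I1,I2) = 0.292 × 1.074 × 1.577 = 0.4946
  σ(I1,I3) = 0.054 × 1.074 × 1.677 = 0.0973
  σ(I2,I3) = 0.231 × 1.577 × 1.677 = 0.6109
σ²_T = Σσ²ᵢ + 2·Σσ_ij = 6.4527 + 2 × 1.2028 = 8.8583
α = (3/2)·(1 − 6.4527/8.8583) = 0.407

α = 0.407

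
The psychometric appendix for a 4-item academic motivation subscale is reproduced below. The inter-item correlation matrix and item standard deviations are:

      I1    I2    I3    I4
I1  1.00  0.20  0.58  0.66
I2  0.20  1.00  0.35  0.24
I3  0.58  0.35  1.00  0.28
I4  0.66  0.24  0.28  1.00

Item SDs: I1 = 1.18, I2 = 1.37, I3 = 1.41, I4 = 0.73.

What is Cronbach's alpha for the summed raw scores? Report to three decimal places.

Cronbach's alpha = 0.685

Σσ²ᵢ = 1.18² + 1.37² + 1.41² + 0.73² = 5.7903
Covariances σ_ij = r_ij · s_i · s_j:
  σ(I1,I2) = 0.20 × 1.18 × 1.37 = 0.3233
  σ(I1,I3) = 0.58 × 1.18 × 1.41 = 0.9650
  σ(I1,I4) = 0.66 × 1.18 × 0.73 = 0.5685
  σ(I2,I3) = 0.35 × 1.37 × 1.41 = 0.6761
  σ(I2,I4) = 0.24 × 1.37 × 0.73 = 0.2400
  σ(I3,I4) = 0.28 × 1.41 × 0.73 = 0.2882
σ²_T = Σσ²ᵢ + 2·Σσ_ij = 5.7903 + 2 × 3.0611 = 11.9125
α = (4/3)·(1 − 5.7903/11.9125) = 0.685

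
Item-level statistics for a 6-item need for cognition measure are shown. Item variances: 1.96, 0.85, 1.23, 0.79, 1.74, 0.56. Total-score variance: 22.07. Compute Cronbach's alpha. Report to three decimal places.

Σσᵢ² = 1.96 + 0.85 + 1.23 + 0.79 + 1.74 + 0.56 = 7.13
α = (k/(k−1))·(1 − Σσᵢ²/σ²_T) = (6/5)·(1 − 7.13/22.07) = 0.812

Cronbach's alpha = 0.812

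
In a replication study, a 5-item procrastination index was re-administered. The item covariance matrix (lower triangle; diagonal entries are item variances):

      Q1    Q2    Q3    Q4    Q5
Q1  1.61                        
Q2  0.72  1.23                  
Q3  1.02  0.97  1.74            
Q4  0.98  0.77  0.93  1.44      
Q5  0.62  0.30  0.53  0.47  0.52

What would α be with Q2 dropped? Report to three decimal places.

α = 0.842

Remaining items: Q1, Q3, Q4, Q5 (k = 4).
sum of item variances = 1.61 + 1.74 + 1.44 + 0.52 = 5.31
σ²_T = 5.31 + 2 × 4.55 = 14.41
α (item deleted) = (4/3)·(1 − 5.31/14.41) = 0.842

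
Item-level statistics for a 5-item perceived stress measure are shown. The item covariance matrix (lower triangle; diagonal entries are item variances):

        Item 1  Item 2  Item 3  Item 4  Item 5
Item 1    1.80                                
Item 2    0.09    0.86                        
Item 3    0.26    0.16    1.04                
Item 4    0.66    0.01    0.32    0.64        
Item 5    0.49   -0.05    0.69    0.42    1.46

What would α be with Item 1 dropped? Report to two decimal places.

Remaining items: Item 2, Item 3, Item 4, Item 5 (k = 4).
Σσ²ᵢ = 0.86 + 1.04 + 0.64 + 1.46 = 4.00
total variance = 4.00 + 2 × 1.55 = 7.10
α (item deleted) = (4/3)·(1 − 4.00/7.10) = 0.58

α = 0.58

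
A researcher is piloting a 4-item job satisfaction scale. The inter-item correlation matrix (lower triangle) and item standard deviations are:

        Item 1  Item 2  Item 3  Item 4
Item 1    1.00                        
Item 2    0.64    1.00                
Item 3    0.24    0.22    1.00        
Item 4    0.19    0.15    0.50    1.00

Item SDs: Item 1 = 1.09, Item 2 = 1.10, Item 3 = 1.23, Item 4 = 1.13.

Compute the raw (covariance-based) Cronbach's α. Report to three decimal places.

Σσ²ᵢ = 1.09² + 1.10² + 1.23² + 1.13² = 5.1879
Covariances σ_ij = r_ij · s_i · s_j:
  σ(Item 1,Item 2) = 0.64 × 1.09 × 1.10 = 0.7674
  σ(Item 1,Item 3) = 0.24 × 1.09 × 1.23 = 0.3218
  σ(Item 1,Item 4) = 0.19 × 1.09 × 1.13 = 0.2340
  σ(Item 2,Item 3) = 0.22 × 1.10 × 1.23 = 0.2977
  σ(Item 2,Item 4) = 0.15 × 1.10 × 1.13 = 0.1865
  σ(Item 3,Item 4) = 0.50 × 1.23 × 1.13 = 0.6949
σ²_T = Σσ²ᵢ + 2·Σσ_ij = 5.1879 + 2 × 2.5023 = 10.1925
α = (4/3)·(1 − 5.1879/10.1925) = 0.655

Cronbach's α = 0.655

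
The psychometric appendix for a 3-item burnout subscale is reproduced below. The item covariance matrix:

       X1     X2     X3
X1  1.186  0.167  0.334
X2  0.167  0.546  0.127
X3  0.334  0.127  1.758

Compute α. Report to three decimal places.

Σσᵢ² = 1.186 + 0.546 + 1.758 = 3.490
Sum of the distinct covariances = 0.628
total variance = 3.490 + 2 × 0.628 = 4.746
α = (k/(k−1))·(1 − Σσᵢ²/total variance) = (3/2)·(1 − 3.490/4.746) = 0.397

α = 0.397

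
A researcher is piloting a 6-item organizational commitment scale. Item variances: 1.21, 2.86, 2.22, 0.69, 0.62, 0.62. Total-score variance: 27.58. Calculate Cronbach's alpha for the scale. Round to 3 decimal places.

α = 0.842

Σσ²ᵢ = 1.21 + 2.86 + 2.22 + 0.69 + 0.62 + 0.62 = 8.22
α = (k/(k−1))·(1 − Σσ²ᵢ/σ²_total) = (6/5)·(1 − 8.22/27.58) = 0.842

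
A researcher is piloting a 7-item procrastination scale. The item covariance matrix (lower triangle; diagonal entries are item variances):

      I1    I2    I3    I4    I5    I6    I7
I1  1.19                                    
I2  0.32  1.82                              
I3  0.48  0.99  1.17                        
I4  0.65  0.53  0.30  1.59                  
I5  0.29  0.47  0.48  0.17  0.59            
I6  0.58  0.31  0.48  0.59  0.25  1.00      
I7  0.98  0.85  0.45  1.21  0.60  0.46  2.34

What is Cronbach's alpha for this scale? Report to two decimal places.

Σσᵢ² = 1.19 + 1.82 + 1.17 + 1.59 + 0.59 + 1.00 + 2.34 = 9.70
Σ_{i<j} σ_ij = 11.44
total variance = 9.70 + 2 × 11.44 = 32.58
α = (k/(k−1))·(1 − Σσᵢ²/total variance) = (7/6)·(1 − 9.70/32.58) = 0.82

Cronbach's alpha = 0.82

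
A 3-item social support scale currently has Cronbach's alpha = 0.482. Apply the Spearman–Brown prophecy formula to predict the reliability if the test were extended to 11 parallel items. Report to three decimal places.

predicted reliability = 0.773

Length factor m = 11/3 = 3.6667
α' = m·α / (1 + (m−1)·α)
   = 11/3 × 0.482 / (1 + (11/3 − 1) × 0.482)
   = 1.7673 / 2.2853 = 0.773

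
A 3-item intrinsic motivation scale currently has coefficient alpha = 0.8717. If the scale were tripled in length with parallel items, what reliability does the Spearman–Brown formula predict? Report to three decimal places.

Length factor m = 3
α' = m·α / (1 + (m−1)·α)
   = 3 × 0.8717 / (1 + (3 − 1) × 0.8717)
   = 2.6151 / 2.7434 = 0.953

predicted reliability = 0.953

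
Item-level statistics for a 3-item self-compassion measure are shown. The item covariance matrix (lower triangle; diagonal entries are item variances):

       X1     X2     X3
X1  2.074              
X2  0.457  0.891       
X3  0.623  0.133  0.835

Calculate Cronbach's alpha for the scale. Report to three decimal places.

Σσᵢ² = 2.074 + 0.891 + 0.835 = 3.800
Σ_{i<j} σ_ij = 1.213
σ²_T = 3.800 + 2 × 1.213 = 6.226
α = (k/(k−1))·(1 − Σσᵢ²/σ²_T) = (3/2)·(1 − 3.800/6.226) = 0.584

α = 0.584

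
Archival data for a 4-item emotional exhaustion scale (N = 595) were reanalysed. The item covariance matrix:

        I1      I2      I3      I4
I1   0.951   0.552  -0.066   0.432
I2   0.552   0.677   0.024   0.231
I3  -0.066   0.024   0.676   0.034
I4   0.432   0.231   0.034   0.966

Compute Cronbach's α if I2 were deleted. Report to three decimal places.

α = 0.354

Remaining items: I1, I3, I4 (k = 3).
Σσ²ᵢ = 0.951 + 0.676 + 0.966 = 2.593
total variance = 2.593 + 2 × 0.400 = 3.393
α (item deleted) = (3/2)·(1 − 2.593/3.393) = 0.354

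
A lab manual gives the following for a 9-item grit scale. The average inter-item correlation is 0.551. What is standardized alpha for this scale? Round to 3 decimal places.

Standardized α = k·r̄ / (1 + (k−1)·r̄) = 9 × 0.551 / (1 + 8 × 0.551)
  = 4.9590 / 5.4080 = 0.917

α = 0.917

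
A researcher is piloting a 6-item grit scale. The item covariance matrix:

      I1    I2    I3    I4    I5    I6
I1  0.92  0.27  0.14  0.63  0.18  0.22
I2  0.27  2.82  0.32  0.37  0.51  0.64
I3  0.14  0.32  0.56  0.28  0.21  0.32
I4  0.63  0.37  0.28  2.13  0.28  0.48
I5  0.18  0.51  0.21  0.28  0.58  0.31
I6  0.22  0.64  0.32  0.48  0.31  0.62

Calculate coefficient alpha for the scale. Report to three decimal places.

coefficient alpha = 0.690

ΣVar(i) = 0.92 + 2.82 + 0.56 + 2.13 + 0.58 + 0.62 = 7.63
Sum of the distinct covariances = 5.16
total variance = 7.63 + 2 × 5.16 = 17.95
α = (k/(k−1))·(1 − ΣVar(i)/total variance) = (6/5)·(1 − 7.63/17.95) = 0.690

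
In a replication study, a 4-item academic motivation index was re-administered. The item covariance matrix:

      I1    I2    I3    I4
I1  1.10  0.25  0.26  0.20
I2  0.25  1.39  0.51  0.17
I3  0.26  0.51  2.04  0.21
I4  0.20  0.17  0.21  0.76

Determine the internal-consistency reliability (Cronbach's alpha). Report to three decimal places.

Cronbach's alpha = 0.503

Σσ²ᵢ = 1.10 + 1.39 + 2.04 + 0.76 = 5.29
Σ_{i<j} σ_ij = 1.60
σ²_total = 5.29 + 2 × 1.60 = 8.49
α = (k/(k−1))·(1 − Σσ²ᵢ/σ²_total) = (4/3)·(1 − 5.29/8.49) = 0.503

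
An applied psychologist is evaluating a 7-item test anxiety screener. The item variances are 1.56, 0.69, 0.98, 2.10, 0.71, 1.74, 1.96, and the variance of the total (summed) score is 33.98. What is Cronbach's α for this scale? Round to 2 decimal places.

α = 0.83

ΣVar(i) = 1.56 + 0.69 + 0.98 + 2.10 + 0.71 + 1.74 + 1.96 = 9.74
α = (k/(k−1))·(1 − ΣVar(i)/σ²_total) = (7/6)·(1 − 9.74/33.98) = 0.83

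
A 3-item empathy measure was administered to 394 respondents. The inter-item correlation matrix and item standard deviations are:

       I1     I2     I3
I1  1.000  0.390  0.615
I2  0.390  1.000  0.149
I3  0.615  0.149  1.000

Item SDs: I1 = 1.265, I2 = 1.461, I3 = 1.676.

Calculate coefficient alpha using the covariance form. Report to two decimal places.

coefficient alpha = 0.63

Σσ²ᵢ = 1.265² + 1.461² + 1.676² = 6.5437
Covariances σ_ij = r_ij · s_i · s_j:
  σ(I1,I2) = 0.390 × 1.265 × 1.461 = 0.7208
  σ(I1,I3) = 0.615 × 1.265 × 1.676 = 1.3039
  σ(I2,I3) = 0.149 × 1.461 × 1.676 = 0.3648
σ²_T = Σσ²ᵢ + 2·Σσ_ij = 6.5437 + 2 × 2.3895 = 11.3227
α = (3/2)·(1 − 6.5437/11.3227) = 0.63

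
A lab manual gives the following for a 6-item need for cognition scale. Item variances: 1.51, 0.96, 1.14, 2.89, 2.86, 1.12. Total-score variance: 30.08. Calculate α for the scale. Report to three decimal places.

ΣVar(i) = 1.51 + 0.96 + 1.14 + 2.89 + 2.86 + 1.12 = 10.48
α = (k/(k−1))·(1 − ΣVar(i)/total variance) = (6/5)·(1 − 10.48/30.08) = 0.782

α = 0.782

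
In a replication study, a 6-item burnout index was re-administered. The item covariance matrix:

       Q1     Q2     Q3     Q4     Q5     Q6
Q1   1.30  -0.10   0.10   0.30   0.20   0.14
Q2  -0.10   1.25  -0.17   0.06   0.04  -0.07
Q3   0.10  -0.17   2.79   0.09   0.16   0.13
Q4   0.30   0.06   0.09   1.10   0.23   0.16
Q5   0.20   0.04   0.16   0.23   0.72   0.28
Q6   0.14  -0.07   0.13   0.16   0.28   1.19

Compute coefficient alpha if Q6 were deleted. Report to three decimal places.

α = 0.253

Remaining items: Q1, Q2, Q3, Q4, Q5 (k = 5).
Σσ²ᵢ = 1.30 + 1.25 + 2.79 + 1.10 + 0.72 = 7.16
Var(T) = 7.16 + 2 × 0.91 = 8.98
α (item deleted) = (5/4)·(1 − 7.16/8.98) = 0.253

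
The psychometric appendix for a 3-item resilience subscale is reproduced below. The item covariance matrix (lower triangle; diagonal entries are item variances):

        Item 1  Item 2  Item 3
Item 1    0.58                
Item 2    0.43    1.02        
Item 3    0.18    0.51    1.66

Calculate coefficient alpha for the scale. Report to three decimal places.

ΣVar(i) = 0.58 + 1.02 + 1.66 = 3.26
Sum of the distinct covariances = 1.12
σ²_T = 3.26 + 2 × 1.12 = 5.50
α = (k/(k−1))·(1 − ΣVar(i)/σ²_T) = (3/2)·(1 − 3.26/5.50) = 0.611

α = 0.611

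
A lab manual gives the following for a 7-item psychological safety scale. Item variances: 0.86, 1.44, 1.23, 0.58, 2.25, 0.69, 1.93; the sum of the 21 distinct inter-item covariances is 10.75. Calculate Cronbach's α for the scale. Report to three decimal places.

ΣVar(i) = 0.86 + 1.44 + 1.23 + 0.58 + 2.25 + 0.69 + 1.93 = 8.98
Sum of distinct covariances = 10.75
total variance = ΣVar(i) + 2·Σcov = 8.98 + 2 × 10.75 = 30.48
α = (7/6)·(1 − 8.98/30.48) = 0.823

Cronbach's α = 0.823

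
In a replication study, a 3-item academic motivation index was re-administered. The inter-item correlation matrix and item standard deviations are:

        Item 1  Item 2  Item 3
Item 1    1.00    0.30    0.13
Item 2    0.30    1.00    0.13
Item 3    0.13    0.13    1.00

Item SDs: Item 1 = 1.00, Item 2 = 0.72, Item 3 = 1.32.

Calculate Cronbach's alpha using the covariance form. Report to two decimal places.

Σσ²ᵢ = 1.00² + 0.72² + 1.32² = 3.2608
Covariances σ_ij = r_ij · s_i · s_j:
  σ(Item 1,Item 2) = 0.30 × 1.00 × 0.72 = 0.2160
  σ(Item 1,Item 3) = 0.13 × 1.00 × 1.32 = 0.1716
  σ(Item 2,Item 3) = 0.13 × 0.72 × 1.32 = 0.1236
σ²_T = Σσ²ᵢ + 2·Σσ_ij = 3.2608 + 2 × 0.5112 = 4.2832
α = (3/2)·(1 − 3.2608/4.2832) = 0.36

Cronbach's alpha = 0.36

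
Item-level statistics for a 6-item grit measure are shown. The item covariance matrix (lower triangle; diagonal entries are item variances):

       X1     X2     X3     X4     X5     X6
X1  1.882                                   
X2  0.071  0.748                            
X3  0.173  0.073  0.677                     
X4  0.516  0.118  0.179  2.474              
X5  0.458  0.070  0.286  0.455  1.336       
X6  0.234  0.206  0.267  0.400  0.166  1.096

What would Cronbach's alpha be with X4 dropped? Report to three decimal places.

Cronbach's alpha = 0.514

Remaining items: X1, X2, X3, X5, X6 (k = 5).
Σσ²ᵢ = 1.882 + 0.748 + 0.677 + 1.336 + 1.096 = 5.739
total variance = 5.739 + 2 × 2.004 = 9.747
α (item deleted) = (5/4)·(1 − 5.739/9.747) = 0.514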